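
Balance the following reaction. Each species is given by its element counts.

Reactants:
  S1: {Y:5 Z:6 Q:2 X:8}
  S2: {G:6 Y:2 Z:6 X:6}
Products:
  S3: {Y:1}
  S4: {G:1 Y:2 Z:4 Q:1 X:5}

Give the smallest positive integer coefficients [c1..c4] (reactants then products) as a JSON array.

G: 3·0+1·6 = 6 | 5·0+6·1 = 6
Y: 3·5+1·2 = 17 | 5·1+6·2 = 17
Z: 3·6+1·6 = 24 | 5·0+6·4 = 24
Q: 3·2+1·0 = 6 | 5·0+6·1 = 6
X: 3·8+1·6 = 30 | 5·0+6·5 = 30
gcd(3,1,5,6) = 1

Coefficients: [3, 1, 5, 6]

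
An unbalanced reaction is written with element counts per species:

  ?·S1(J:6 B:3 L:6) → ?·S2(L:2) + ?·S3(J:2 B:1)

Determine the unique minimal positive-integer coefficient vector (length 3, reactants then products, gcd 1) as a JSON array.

Coefficients: [1, 3, 3]

J: 1·6 = 6 | 3·0+3·2 = 6
B: 1·3 = 3 | 3·0+3·1 = 3
L: 1·6 = 6 | 3·2+3·0 = 6
gcd(1,3,3) = 1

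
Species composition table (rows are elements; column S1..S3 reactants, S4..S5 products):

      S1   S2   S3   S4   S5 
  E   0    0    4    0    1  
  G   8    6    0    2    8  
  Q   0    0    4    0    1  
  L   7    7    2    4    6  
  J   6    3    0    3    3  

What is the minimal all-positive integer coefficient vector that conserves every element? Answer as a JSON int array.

E: 3·0+3·0+1·4 = 4 | 5·0+4·1 = 4
G: 3·8+3·6+1·0 = 42 | 5·2+4·8 = 42
Q: 3·0+3·0+1·4 = 4 | 5·0+4·1 = 4
L: 3·7+3·7+1·2 = 44 | 5·4+4·6 = 44
J: 3·6+3·3+1·0 = 27 | 5·3+4·3 = 27
gcd(3,3,1,5,4) = 1

Coefficients: [3, 3, 1, 5, 4]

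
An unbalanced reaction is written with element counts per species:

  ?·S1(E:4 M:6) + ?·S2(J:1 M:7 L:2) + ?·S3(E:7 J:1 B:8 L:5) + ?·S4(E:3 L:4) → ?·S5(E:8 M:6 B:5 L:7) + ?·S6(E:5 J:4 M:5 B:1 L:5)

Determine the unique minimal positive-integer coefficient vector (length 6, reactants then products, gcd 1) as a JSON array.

E: 3·4+4·0+4·7+6·3 = 58 | 6·8+2·5 = 58
J: 3·0+4·1+4·1+6·0 = 8 | 6·0+2·4 = 8
M: 3·6+4·7+4·0+6·0 = 46 | 6·6+2·5 = 46
B: 3·0+4·0+4·8+6·0 = 32 | 6·5+2·1 = 32
L: 3·0+4·2+4·5+6·4 = 52 | 6·7+2·5 = 52
gcd(3,4,4,6,6,2) = 1

Coefficients: [3, 4, 4, 6, 6, 2]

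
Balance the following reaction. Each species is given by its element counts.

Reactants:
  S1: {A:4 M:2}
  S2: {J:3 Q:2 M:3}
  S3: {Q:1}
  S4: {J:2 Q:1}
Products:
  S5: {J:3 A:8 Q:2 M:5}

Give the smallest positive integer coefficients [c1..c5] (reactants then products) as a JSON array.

Coefficients: [6, 1, 1, 3, 3]

J: 6·0+1·3+1·0+3·2 = 9 | 3·3 = 9
A: 6·4+1·0+1·0+3·0 = 24 | 3·8 = 24
Q: 6·0+1·2+1·1+3·1 = 6 | 3·2 = 6
M: 6·2+1·3+1·0+3·0 = 15 | 3·5 = 15
gcd(6,1,1,3,3) = 1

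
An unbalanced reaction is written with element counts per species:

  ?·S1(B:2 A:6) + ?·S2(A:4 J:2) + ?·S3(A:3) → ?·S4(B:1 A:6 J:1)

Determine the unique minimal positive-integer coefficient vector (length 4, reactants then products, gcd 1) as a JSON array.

B: 3·2+3·0+2·0 = 6 | 6·1 = 6
A: 3·6+3·4+2·3 = 36 | 6·6 = 36
J: 3·0+3·2+2·0 = 6 | 6·1 = 6
gcd(3,3,2,6) = 1

Coefficients: [3, 3, 2, 6]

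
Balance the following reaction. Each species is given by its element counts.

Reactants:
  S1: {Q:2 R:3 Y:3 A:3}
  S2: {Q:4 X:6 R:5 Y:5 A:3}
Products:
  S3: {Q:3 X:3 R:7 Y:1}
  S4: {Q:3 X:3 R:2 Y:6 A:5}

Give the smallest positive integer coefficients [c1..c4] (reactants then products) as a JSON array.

Q: 5·2+5·4 = 30 | 4·3+6·3 = 30
X: 5·0+5·6 = 30 | 4·3+6·3 = 30
R: 5·3+5·5 = 40 | 4·7+6·2 = 40
Y: 5·3+5·5 = 40 | 4·1+6·6 = 40
A: 5·3+5·3 = 30 | 4·0+6·5 = 30
gcd(5,5,4,6) = 1

Coefficients: [5, 5, 4, 6]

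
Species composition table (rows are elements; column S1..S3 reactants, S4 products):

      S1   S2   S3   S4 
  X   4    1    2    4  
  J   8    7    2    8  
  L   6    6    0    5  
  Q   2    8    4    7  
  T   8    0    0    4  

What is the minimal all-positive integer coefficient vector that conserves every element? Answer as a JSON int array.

X: 3·4+2·1+5·2 = 24 | 6·4 = 24
J: 3·8+2·7+5·2 = 48 | 6·8 = 48
L: 3·6+2·6+5·0 = 30 | 6·5 = 30
Q: 3·2+2·8+5·4 = 42 | 6·7 = 42
T: 3·8+2·0+5·0 = 24 | 6·4 = 24
gcd(3,2,5,6) = 1

Coefficients: [3, 2, 5, 6]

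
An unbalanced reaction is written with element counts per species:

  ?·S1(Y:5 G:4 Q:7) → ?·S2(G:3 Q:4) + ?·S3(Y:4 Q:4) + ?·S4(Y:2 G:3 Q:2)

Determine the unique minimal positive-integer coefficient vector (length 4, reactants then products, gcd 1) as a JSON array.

Y: 6·5 = 30 | 3·0+5·4+5·2 = 30
G: 6·4 = 24 | 3·3+5·0+5·3 = 24
Q: 6·7 = 42 | 3·4+5·4+5·2 = 42
gcd(6,3,5,5) = 1

Coefficients: [6, 3, 5, 5]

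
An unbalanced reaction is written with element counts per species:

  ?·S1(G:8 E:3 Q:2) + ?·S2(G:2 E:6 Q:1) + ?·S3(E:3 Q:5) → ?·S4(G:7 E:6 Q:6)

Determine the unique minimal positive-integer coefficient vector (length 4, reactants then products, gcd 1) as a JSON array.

Coefficients: [5, 1, 5, 6]

G: 5·8+1·2+5·0 = 42 | 6·7 = 42
E: 5·3+1·6+5·3 = 36 | 6·6 = 36
Q: 5·2+1·1+5·5 = 36 | 6·6 = 36
gcd(5,1,5,6) = 1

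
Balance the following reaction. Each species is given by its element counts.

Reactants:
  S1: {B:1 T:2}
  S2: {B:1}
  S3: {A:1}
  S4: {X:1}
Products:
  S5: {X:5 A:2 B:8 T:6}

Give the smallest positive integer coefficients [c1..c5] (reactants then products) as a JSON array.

X: 3·0+5·0+2·0+5·1 = 5 | 1·5 = 5
A: 3·0+5·0+2·1+5·0 = 2 | 1·2 = 2
B: 3·1+5·1+2·0+5·0 = 8 | 1·8 = 8
T: 3·2+5·0+2·0+5·0 = 6 | 1·6 = 6
gcd(3,5,2,5,1) = 1

Coefficients: [3, 5, 2, 5, 1]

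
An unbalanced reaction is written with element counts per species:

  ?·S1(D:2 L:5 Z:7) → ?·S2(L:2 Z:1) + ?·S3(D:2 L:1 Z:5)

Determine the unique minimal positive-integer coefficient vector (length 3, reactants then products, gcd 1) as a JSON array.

D: 1·2 = 2 | 2·0+1·2 = 2
L: 1·5 = 5 | 2·2+1·1 = 5
Z: 1·7 = 7 | 2·1+1·5 = 7
gcd(1,2,1) = 1

Coefficients: [1, 2, 1]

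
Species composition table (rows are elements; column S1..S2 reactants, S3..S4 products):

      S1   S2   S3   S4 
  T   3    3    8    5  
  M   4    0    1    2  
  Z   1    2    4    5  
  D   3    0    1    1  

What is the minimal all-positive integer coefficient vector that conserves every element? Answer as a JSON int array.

T: 1·3+6·3 = 21 | 2·8+1·5 = 21
M: 1·4+6·0 = 4 | 2·1+1·2 = 4
Z: 1·1+6·2 = 13 | 2·4+1·5 = 13
D: 1·3+6·0 = 3 | 2·1+1·1 = 3
gcd(1,6,2,1) = 1

Coefficients: [1, 6, 2, 1]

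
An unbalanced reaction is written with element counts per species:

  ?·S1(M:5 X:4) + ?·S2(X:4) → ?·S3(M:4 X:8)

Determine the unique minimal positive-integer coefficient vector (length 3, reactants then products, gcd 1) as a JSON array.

Coefficients: [4, 6, 5]

M: 4·5+6·0 = 20 | 5·4 = 20
X: 4·4+6·4 = 40 | 5·8 = 40
gcd(4,6,5) = 1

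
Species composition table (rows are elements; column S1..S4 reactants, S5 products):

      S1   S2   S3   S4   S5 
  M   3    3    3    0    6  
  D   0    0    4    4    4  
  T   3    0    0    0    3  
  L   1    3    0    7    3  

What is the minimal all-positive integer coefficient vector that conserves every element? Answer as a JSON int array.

Coefficients: [5, 1, 4, 1, 5]

M: 5·3+1·3+4·3+1·0 = 30 | 5·6 = 30
D: 5·0+1·0+4·4+1·4 = 20 | 5·4 = 20
T: 5·3+1·0+4·0+1·0 = 15 | 5·3 = 15
L: 5·1+1·3+4·0+1·7 = 15 | 5·3 = 15
gcd(5,1,4,1,5) = 1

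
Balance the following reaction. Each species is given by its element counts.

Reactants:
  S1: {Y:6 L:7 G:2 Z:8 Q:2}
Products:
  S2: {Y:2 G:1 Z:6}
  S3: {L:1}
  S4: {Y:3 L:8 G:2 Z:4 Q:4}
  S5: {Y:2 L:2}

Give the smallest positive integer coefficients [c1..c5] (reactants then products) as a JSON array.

Coefficients: [4, 4, 2, 2, 5]

Y: 4·6 = 24 | 4·2+2·0+2·3+5·2 = 24
L: 4·7 = 28 | 4·0+2·1+2·8+5·2 = 28
G: 4·2 = 8 | 4·1+2·0+2·2+5·0 = 8
Z: 4·8 = 32 | 4·6+2·0+2·4+5·0 = 32
Q: 4·2 = 8 | 4·0+2·0+2·4+5·0 = 8
gcd(4,4,2,2,5) = 1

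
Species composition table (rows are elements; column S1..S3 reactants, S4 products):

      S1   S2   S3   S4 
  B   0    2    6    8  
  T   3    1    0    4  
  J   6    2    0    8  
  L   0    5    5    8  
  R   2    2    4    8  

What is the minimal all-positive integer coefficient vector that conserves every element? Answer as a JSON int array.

Coefficients: [6, 2, 6, 5]

B: 6·0+2·2+6·6 = 40 | 5·8 = 40
T: 6·3+2·1+6·0 = 20 | 5·4 = 20
J: 6·6+2·2+6·0 = 40 | 5·8 = 40
L: 6·0+2·5+6·5 = 40 | 5·8 = 40
R: 6·2+2·2+6·4 = 40 | 5·8 = 40
gcd(6,2,6,5) = 1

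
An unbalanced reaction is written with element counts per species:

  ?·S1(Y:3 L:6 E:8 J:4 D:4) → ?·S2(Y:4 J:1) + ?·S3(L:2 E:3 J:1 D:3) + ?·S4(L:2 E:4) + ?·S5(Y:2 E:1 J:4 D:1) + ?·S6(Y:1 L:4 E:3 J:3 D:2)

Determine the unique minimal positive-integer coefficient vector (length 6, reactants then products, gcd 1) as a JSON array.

Y: 6·3 = 18 | 3·4+5·0+5·0+1·2+4·1 = 18
L: 6·6 = 36 | 3·0+5·2+5·2+1·0+4·4 = 36
E: 6·8 = 48 | 3·0+5·3+5·4+1·1+4·3 = 48
J: 6·4 = 24 | 3·1+5·1+5·0+1·4+4·3 = 24
D: 6·4 = 24 | 3·0+5·3+5·0+1·1+4·2 = 24
gcd(6,3,5,5,1,4) = 1

Coefficients: [6, 3, 5, 5, 1, 4]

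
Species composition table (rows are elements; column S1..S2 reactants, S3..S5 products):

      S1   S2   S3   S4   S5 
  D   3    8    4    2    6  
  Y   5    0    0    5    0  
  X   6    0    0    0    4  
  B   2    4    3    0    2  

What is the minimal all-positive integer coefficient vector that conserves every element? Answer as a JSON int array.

Coefficients: [2, 5, 6, 2, 3]

D: 2·3+5·8 = 46 | 6·4+2·2+3·6 = 46
Y: 2·5+5·0 = 10 | 6·0+2·5+3·0 = 10
X: 2·6+5·0 = 12 | 6·0+2·0+3·4 = 12
B: 2·2+5·4 = 24 | 6·3+2·0+3·2 = 24
gcd(2,5,6,2,3) = 1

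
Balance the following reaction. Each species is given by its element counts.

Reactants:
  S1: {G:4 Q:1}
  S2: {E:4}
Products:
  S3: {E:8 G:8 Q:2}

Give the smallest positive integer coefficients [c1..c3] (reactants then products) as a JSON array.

E: 2·0+2·4 = 8 | 1·8 = 8
G: 2·4+2·0 = 8 | 1·8 = 8
Q: 2·1+2·0 = 2 | 1·2 = 2
gcd(2,2,1) = 1

Coefficients: [2, 2, 1]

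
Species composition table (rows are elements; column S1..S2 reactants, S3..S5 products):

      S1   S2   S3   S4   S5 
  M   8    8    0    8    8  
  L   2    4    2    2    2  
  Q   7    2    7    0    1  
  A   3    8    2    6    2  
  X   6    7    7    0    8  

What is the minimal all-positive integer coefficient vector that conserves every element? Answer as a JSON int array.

Coefficients: [4, 5, 5, 6, 3]

M: 4·8+5·8 = 72 | 5·0+6·8+3·8 = 72
L: 4·2+5·4 = 28 | 5·2+6·2+3·2 = 28
Q: 4·7+5·2 = 38 | 5·7+6·0+3·1 = 38
A: 4·3+5·8 = 52 | 5·2+6·6+3·2 = 52
X: 4·6+5·7 = 59 | 5·7+6·0+3·8 = 59
gcd(4,5,5,6,3) = 1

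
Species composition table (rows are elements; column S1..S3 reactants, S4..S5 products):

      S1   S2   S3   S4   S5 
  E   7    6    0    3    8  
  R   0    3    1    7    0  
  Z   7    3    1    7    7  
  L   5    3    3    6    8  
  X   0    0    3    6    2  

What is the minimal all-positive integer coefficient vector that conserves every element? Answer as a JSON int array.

Coefficients: [3, 1, 4, 1, 3]

E: 3·7+1·6+4·0 = 27 | 1·3+3·8 = 27
R: 3·0+1·3+4·1 = 7 | 1·7+3·0 = 7
Z: 3·7+1·3+4·1 = 28 | 1·7+3·7 = 28
L: 3·5+1·3+4·3 = 30 | 1·6+3·8 = 30
X: 3·0+1·0+4·3 = 12 | 1·6+3·2 = 12
gcd(3,1,4,1,3) = 1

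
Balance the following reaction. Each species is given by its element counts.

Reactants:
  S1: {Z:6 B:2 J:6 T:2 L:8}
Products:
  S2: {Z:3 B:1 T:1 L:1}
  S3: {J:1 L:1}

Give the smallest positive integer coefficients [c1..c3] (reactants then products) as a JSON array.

Coefficients: [1, 2, 6]

Z: 1·6 = 6 | 2·3+6·0 = 6
B: 1·2 = 2 | 2·1+6·0 = 2
J: 1·6 = 6 | 2·0+6·1 = 6
T: 1·2 = 2 | 2·1+6·0 = 2
L: 1·8 = 8 | 2·1+6·1 = 8
gcd(1,2,6) = 1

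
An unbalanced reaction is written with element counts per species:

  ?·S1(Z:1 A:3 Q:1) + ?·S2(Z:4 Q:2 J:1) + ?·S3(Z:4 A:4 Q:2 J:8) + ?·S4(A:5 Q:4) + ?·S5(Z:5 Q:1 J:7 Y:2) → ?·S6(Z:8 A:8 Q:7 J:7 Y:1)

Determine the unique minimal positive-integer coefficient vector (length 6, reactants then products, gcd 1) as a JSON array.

Z: 5·1+5·4+2·4+5·0+3·5 = 48 | 6·8 = 48
A: 5·3+5·0+2·4+5·5+3·0 = 48 | 6·8 = 48
Q: 5·1+5·2+2·2+5·4+3·1 = 42 | 6·7 = 42
J: 5·0+5·1+2·8+5·0+3·7 = 42 | 6·7 = 42
Y: 5·0+5·0+2·0+5·0+3·2 = 6 | 6·1 = 6
gcd(5,5,2,5,3,6) = 1

Coefficients: [5, 5, 2, 5, 3, 6]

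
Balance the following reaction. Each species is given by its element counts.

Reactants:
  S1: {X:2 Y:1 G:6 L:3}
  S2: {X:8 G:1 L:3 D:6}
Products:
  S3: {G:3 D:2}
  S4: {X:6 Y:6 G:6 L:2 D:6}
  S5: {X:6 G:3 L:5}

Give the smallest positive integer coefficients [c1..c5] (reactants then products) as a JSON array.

Coefficients: [6, 3, 6, 1, 5]

X: 6·2+3·8 = 36 | 6·0+1·6+5·6 = 36
Y: 6·1+3·0 = 6 | 6·0+1·6+5·0 = 6
G: 6·6+3·1 = 39 | 6·3+1·6+5·3 = 39
L: 6·3+3·3 = 27 | 6·0+1·2+5·5 = 27
D: 6·0+3·6 = 18 | 6·2+1·6+5·0 = 18
gcd(6,3,6,1,5) = 1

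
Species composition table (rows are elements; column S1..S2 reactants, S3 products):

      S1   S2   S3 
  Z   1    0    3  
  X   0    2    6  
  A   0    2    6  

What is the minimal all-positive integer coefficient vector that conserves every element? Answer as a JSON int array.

Z: 3·1+3·0 = 3 | 1·3 = 3
X: 3·0+3·2 = 6 | 1·6 = 6
A: 3·0+3·2 = 6 | 1·6 = 6
gcd(3,3,1) = 1

Coefficients: [3, 3, 1]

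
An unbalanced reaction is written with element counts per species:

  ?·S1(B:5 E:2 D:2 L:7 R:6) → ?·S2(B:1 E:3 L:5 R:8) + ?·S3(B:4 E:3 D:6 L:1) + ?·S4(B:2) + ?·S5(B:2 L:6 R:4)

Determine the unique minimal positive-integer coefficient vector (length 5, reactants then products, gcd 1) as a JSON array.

Coefficients: [6, 2, 2, 5, 5]

B: 6·5 = 30 | 2·1+2·4+5·2+5·2 = 30
E: 6·2 = 12 | 2·3+2·3+5·0+5·0 = 12
D: 6·2 = 12 | 2·0+2·6+5·0+5·0 = 12
L: 6·7 = 42 | 2·5+2·1+5·0+5·6 = 42
R: 6·6 = 36 | 2·8+2·0+5·0+5·4 = 36
gcd(6,2,2,5,5) = 1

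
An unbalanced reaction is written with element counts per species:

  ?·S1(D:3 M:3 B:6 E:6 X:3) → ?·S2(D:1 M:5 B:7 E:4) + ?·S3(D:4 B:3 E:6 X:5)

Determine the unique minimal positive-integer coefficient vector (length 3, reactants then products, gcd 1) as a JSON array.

D: 5·3 = 15 | 3·1+3·4 = 15
M: 5·3 = 15 | 3·5+3·0 = 15
B: 5·6 = 30 | 3·7+3·3 = 30
E: 5·6 = 30 | 3·4+3·6 = 30
X: 5·3 = 15 | 3·0+3·5 = 15
gcd(5,3,3) = 1

Coefficients: [5, 3, 3]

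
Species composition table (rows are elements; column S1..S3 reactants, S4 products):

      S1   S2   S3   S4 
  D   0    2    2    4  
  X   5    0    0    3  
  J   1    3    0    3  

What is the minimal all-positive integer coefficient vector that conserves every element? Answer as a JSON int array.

Coefficients: [3, 4, 6, 5]

D: 3·0+4·2+6·2 = 20 | 5·4 = 20
X: 3·5+4·0+6·0 = 15 | 5·3 = 15
J: 3·1+4·3+6·0 = 15 | 5·3 = 15
gcd(3,4,6,5) = 1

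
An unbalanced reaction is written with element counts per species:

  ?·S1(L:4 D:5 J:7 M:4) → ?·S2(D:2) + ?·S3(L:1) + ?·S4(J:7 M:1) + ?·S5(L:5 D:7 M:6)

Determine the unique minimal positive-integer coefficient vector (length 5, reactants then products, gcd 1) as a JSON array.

Coefficients: [4, 3, 6, 4, 2]

L: 4·4 = 16 | 3·0+6·1+4·0+2·5 = 16
D: 4·5 = 20 | 3·2+6·0+4·0+2·7 = 20
J: 4·7 = 28 | 3·0+6·0+4·7+2·0 = 28
M: 4·4 = 16 | 3·0+6·0+4·1+2·6 = 16
gcd(4,3,6,4,2) = 1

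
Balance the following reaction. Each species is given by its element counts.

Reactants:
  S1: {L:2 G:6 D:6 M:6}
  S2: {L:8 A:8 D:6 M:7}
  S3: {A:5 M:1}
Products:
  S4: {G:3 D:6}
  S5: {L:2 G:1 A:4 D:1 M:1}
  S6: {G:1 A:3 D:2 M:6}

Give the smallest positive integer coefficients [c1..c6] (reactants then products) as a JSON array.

Coefficients: [2, 1, 5, 1, 6, 3]

L: 2·2+1·8+5·0 = 12 | 1·0+6·2+3·0 = 12
G: 2·6+1·0+5·0 = 12 | 1·3+6·1+3·1 = 12
A: 2·0+1·8+5·5 = 33 | 1·0+6·4+3·3 = 33
D: 2·6+1·6+5·0 = 18 | 1·6+6·1+3·2 = 18
M: 2·6+1·7+5·1 = 24 | 1·0+6·1+3·6 = 24
gcd(2,1,5,1,6,3) = 1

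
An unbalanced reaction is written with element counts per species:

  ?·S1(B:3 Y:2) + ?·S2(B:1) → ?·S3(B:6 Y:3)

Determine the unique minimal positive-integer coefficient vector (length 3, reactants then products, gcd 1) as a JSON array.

B: 3·3+3·1 = 12 | 2·6 = 12
Y: 3·2+3·0 = 6 | 2·3 = 6
gcd(3,3,2) = 1

Coefficients: [3, 3, 2]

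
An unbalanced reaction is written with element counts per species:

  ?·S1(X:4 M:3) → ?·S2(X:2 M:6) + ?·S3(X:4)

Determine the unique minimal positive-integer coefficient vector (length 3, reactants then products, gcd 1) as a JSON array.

Coefficients: [4, 2, 3]

X: 4·4 = 16 | 2·2+3·4 = 16
M: 4·3 = 12 | 2·6+3·0 = 12
gcd(4,2,3) = 1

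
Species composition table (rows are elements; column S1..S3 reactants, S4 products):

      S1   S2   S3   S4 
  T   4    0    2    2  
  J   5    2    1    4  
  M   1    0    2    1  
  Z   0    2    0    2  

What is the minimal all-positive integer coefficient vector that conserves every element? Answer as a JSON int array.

Coefficients: [1, 3, 1, 3]

T: 1·4+3·0+1·2 = 6 | 3·2 = 6
J: 1·5+3·2+1·1 = 12 | 3·4 = 12
M: 1·1+3·0+1·2 = 3 | 3·1 = 3
Z: 1·0+3·2+1·0 = 6 | 3·2 = 6
gcd(1,3,1,3) = 1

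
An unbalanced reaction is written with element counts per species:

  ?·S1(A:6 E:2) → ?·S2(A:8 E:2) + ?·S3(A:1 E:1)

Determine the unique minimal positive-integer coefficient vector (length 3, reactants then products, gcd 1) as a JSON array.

Coefficients: [3, 2, 2]

A: 3·6 = 18 | 2·8+2·1 = 18
E: 3·2 = 6 | 2·2+2·1 = 6
gcd(3,2,2) = 1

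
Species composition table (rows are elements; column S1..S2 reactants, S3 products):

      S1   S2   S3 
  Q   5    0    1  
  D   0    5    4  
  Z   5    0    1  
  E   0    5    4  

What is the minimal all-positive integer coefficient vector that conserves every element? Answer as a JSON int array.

Coefficients: [1, 4, 5]

Q: 1·5+4·0 = 5 | 5·1 = 5
D: 1·0+4·5 = 20 | 5·4 = 20
Z: 1·5+4·0 = 5 | 5·1 = 5
E: 1·0+4·5 = 20 | 5·4 = 20
gcd(1,4,5) = 1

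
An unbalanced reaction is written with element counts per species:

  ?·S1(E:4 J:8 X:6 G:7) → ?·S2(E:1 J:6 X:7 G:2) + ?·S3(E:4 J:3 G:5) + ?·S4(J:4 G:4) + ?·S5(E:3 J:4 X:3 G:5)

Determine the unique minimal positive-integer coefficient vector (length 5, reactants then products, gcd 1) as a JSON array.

Coefficients: [5, 3, 2, 1, 3]

E: 5·4 = 20 | 3·1+2·4+1·0+3·3 = 20
J: 5·8 = 40 | 3·6+2·3+1·4+3·4 = 40
X: 5·6 = 30 | 3·7+2·0+1·0+3·3 = 30
G: 5·7 = 35 | 3·2+2·5+1·4+3·5 = 35
gcd(5,3,2,1,3) = 1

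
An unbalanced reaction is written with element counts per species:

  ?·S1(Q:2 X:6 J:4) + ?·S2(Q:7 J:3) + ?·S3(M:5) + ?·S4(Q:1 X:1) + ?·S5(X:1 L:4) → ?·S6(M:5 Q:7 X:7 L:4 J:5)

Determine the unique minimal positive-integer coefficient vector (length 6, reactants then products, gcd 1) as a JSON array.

M: 4·0+3·0+5·5+6·0+5·0 = 25 | 5·5 = 25
Q: 4·2+3·7+5·0+6·1+5·0 = 35 | 5·7 = 35
X: 4·6+3·0+5·0+6·1+5·1 = 35 | 5·7 = 35
L: 4·0+3·0+5·0+6·0+5·4 = 20 | 5·4 = 20
J: 4·4+3·3+5·0+6·0+5·0 = 25 | 5·5 = 25
gcd(4,3,5,6,5,5) = 1

Coefficients: [4, 3, 5, 6, 5, 5]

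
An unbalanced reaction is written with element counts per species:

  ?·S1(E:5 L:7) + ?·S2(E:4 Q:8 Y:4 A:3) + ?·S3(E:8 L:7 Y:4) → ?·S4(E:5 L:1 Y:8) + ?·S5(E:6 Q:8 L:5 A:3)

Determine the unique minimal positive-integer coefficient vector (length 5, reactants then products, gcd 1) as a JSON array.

Coefficients: [1, 6, 4, 5, 6]

E: 1·5+6·4+4·8 = 61 | 5·5+6·6 = 61
Q: 1·0+6·8+4·0 = 48 | 5·0+6·8 = 48
L: 1·7+6·0+4·7 = 35 | 5·1+6·5 = 35
Y: 1·0+6·4+4·4 = 40 | 5·8+6·0 = 40
A: 1·0+6·3+4·0 = 18 | 5·0+6·3 = 18
gcd(1,6,4,5,6) = 1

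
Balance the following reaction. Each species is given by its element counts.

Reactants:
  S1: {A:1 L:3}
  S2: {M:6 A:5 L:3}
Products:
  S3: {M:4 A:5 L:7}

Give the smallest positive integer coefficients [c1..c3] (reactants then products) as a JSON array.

Coefficients: [5, 2, 3]

M: 5·0+2·6 = 12 | 3·4 = 12
A: 5·1+2·5 = 15 | 3·5 = 15
L: 5·3+2·3 = 21 | 3·7 = 21
gcd(5,2,3) = 1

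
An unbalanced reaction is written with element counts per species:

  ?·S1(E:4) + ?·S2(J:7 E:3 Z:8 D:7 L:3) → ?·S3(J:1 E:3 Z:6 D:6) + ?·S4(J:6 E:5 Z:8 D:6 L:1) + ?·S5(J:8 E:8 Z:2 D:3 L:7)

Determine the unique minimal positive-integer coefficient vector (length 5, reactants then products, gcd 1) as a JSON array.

J: 3·0+3·7 = 21 | 1·1+2·6+1·8 = 21
E: 3·4+3·3 = 21 | 1·3+2·5+1·8 = 21
Z: 3·0+3·8 = 24 | 1·6+2·8+1·2 = 24
D: 3·0+3·7 = 21 | 1·6+2·6+1·3 = 21
L: 3·0+3·3 = 9 | 1·0+2·1+1·7 = 9
gcd(3,3,1,2,1) = 1

Coefficients: [3, 3, 1, 2, 1]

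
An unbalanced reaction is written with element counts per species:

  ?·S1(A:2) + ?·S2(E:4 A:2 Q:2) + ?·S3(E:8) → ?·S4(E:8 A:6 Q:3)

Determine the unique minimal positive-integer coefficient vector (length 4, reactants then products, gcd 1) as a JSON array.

Coefficients: [6, 6, 1, 4]

E: 6·0+6·4+1·8 = 32 | 4·8 = 32
A: 6·2+6·2+1·0 = 24 | 4·6 = 24
Q: 6·0+6·2+1·0 = 12 | 4·3 = 12
gcd(6,6,1,4) = 1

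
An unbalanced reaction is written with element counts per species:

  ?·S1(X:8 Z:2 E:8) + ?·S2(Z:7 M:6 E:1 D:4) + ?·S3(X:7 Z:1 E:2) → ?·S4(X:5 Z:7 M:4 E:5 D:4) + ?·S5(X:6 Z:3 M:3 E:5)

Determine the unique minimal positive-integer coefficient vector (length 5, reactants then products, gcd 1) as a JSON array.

Coefficients: [5, 6, 2, 6, 4]

X: 5·8+6·0+2·7 = 54 | 6·5+4·6 = 54
Z: 5·2+6·7+2·1 = 54 | 6·7+4·3 = 54
M: 5·0+6·6+2·0 = 36 | 6·4+4·3 = 36
E: 5·8+6·1+2·2 = 50 | 6·5+4·5 = 50
D: 5·0+6·4+2·0 = 24 | 6·4+4·0 = 24
gcd(5,6,2,6,4) = 1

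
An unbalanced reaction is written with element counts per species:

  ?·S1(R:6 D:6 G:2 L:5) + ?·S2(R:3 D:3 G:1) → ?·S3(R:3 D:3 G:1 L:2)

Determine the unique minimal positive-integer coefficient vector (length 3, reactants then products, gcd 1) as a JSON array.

R: 2·6+1·3 = 15 | 5·3 = 15
D: 2·6+1·3 = 15 | 5·3 = 15
G: 2·2+1·1 = 5 | 5·1 = 5
L: 2·5+1·0 = 10 | 5·2 = 10
gcd(2,1,5) = 1

Coefficients: [2, 1, 5]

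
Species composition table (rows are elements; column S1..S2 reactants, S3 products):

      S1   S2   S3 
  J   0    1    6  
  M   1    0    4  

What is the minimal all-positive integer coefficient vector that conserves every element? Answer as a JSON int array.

Coefficients: [4, 6, 1]

J: 4·0+6·1 = 6 | 1·6 = 6
M: 4·1+6·0 = 4 | 1·4 = 4
gcd(4,6,1) = 1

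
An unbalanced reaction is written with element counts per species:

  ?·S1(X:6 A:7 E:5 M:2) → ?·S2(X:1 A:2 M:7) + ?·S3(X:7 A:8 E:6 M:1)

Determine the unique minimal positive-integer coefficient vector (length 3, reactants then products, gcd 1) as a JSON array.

X: 6·6 = 36 | 1·1+5·7 = 36
A: 6·7 = 42 | 1·2+5·8 = 42
E: 6·5 = 30 | 1·0+5·6 = 30
M: 6·2 = 12 | 1·7+5·1 = 12
gcd(6,1,5) = 1

Coefficients: [6, 1, 5]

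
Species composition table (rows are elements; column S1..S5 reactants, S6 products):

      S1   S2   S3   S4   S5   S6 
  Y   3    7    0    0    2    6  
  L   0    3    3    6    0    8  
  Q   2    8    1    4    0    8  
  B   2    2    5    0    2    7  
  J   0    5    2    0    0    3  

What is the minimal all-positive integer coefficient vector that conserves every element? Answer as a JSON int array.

Y: 4·3+2·7+4·0+5·0+5·2 = 36 | 6·6 = 36
L: 4·0+2·3+4·3+5·6+5·0 = 48 | 6·8 = 48
Q: 4·2+2·8+4·1+5·4+5·0 = 48 | 6·8 = 48
B: 4·2+2·2+4·5+5·0+5·2 = 42 | 6·7 = 42
J: 4·0+2·5+4·2+5·0+5·0 = 18 | 6·3 = 18
gcd(4,2,4,5,5,6) = 1

Coefficients: [4, 2, 4, 5, 5, 6]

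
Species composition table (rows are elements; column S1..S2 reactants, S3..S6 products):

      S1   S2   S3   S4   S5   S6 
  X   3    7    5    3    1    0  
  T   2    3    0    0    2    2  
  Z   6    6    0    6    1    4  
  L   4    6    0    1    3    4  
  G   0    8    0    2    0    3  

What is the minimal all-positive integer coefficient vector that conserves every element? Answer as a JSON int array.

Coefficients: [3, 2, 3, 2, 2, 4]

X: 3·3+2·7 = 23 | 3·5+2·3+2·1+4·0 = 23
T: 3·2+2·3 = 12 | 3·0+2·0+2·2+4·2 = 12
Z: 3·6+2·6 = 30 | 3·0+2·6+2·1+4·4 = 30
L: 3·4+2·6 = 24 | 3·0+2·1+2·3+4·4 = 24
G: 3·0+2·8 = 16 | 3·0+2·2+2·0+4·3 = 16
gcd(3,2,3,2,2,4) = 1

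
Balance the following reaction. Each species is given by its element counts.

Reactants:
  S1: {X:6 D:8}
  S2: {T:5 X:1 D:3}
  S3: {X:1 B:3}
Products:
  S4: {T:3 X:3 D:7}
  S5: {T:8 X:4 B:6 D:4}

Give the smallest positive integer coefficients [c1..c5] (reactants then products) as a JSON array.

T: 1·0+6·5+6·0 = 30 | 2·3+3·8 = 30
X: 1·6+6·1+6·1 = 18 | 2·3+3·4 = 18
B: 1·0+6·0+6·3 = 18 | 2·0+3·6 = 18
D: 1·8+6·3+6·0 = 26 | 2·7+3·4 = 26
gcd(1,6,6,2,3) = 1

Coefficients: [1, 6, 6, 2, 3]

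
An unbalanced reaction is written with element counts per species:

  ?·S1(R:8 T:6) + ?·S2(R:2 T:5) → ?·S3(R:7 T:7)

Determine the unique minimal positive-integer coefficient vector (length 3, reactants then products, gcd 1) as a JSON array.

Coefficients: [3, 2, 4]

R: 3·8+2·2 = 28 | 4·7 = 28
T: 3·6+2·5 = 28 | 4·7 = 28
gcd(3,2,4) = 1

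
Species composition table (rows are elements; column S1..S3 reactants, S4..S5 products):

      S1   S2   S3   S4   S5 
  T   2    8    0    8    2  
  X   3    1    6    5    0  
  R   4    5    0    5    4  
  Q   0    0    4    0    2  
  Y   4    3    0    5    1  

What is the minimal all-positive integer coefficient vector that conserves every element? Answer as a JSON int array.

T: 2·2+3·8+1·0 = 28 | 3·8+2·2 = 28
X: 2·3+3·1+1·6 = 15 | 3·5+2·0 = 15
R: 2·4+3·5+1·0 = 23 | 3·5+2·4 = 23
Q: 2·0+3·0+1·4 = 4 | 3·0+2·2 = 4
Y: 2·4+3·3+1·0 = 17 | 3·5+2·1 = 17
gcd(2,3,1,3,2) = 1

Coefficients: [2, 3, 1, 3, 2]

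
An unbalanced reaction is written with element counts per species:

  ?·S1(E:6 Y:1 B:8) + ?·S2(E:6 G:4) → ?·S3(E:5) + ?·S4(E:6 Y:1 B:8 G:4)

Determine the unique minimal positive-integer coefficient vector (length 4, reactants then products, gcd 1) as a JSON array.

Coefficients: [5, 5, 6, 5]

E: 5·6+5·6 = 60 | 6·5+5·6 = 60
Y: 5·1+5·0 = 5 | 6·0+5·1 = 5
B: 5·8+5·0 = 40 | 6·0+5·8 = 40
G: 5·0+5·4 = 20 | 6·0+5·4 = 20
gcd(5,5,6,5) = 1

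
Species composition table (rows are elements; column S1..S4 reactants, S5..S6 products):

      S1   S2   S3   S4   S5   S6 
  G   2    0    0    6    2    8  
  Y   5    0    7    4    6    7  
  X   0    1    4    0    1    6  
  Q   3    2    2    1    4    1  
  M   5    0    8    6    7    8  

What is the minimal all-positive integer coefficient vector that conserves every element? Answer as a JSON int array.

Coefficients: [3, 3, 2, 2, 5, 1]

G: 3·2+3·0+2·0+2·6 = 18 | 5·2+1·8 = 18
Y: 3·5+3·0+2·7+2·4 = 37 | 5·6+1·7 = 37
X: 3·0+3·1+2·4+2·0 = 11 | 5·1+1·6 = 11
Q: 3·3+3·2+2·2+2·1 = 21 | 5·4+1·1 = 21
M: 3·5+3·0+2·8+2·6 = 43 | 5·7+1·8 = 43
gcd(3,3,2,2,5,1) = 1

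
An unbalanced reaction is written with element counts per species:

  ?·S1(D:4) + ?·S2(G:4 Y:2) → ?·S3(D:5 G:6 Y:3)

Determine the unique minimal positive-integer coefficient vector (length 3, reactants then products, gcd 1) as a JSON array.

D: 5·4+6·0 = 20 | 4·5 = 20
G: 5·0+6·4 = 24 | 4·6 = 24
Y: 5·0+6·2 = 12 | 4·3 = 12
gcd(5,6,4) = 1

Coefficients: [5, 6, 4]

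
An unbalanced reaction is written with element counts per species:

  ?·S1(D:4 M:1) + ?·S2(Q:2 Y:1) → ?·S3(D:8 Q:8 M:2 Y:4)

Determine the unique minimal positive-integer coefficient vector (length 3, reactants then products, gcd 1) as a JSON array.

Coefficients: [2, 4, 1]

D: 2·4+4·0 = 8 | 1·8 = 8
Q: 2·0+4·2 = 8 | 1·8 = 8
M: 2·1+4·0 = 2 | 1·2 = 2
Y: 2·0+4·1 = 4 | 1·4 = 4
gcd(2,4,1) = 1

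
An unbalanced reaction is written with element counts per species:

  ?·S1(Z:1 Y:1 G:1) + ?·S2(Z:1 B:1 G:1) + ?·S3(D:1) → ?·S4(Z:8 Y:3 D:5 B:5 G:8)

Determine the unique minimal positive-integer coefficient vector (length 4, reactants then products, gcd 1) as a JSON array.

Coefficients: [3, 5, 5, 1]

Z: 3·1+5·1+5·0 = 8 | 1·8 = 8
Y: 3·1+5·0+5·0 = 3 | 1·3 = 3
D: 3·0+5·0+5·1 = 5 | 1·5 = 5
B: 3·0+5·1+5·0 = 5 | 1·5 = 5
G: 3·1+5·1+5·0 = 8 | 1·8 = 8
gcd(3,5,5,1) = 1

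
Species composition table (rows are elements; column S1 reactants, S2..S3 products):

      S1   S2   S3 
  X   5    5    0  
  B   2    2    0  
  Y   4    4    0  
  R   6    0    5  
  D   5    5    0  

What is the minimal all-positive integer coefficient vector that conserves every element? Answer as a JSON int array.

Coefficients: [5, 5, 6]

X: 5·5 = 25 | 5·5+6·0 = 25
B: 5·2 = 10 | 5·2+6·0 = 10
Y: 5·4 = 20 | 5·4+6·0 = 20
R: 5·6 = 30 | 5·0+6·5 = 30
D: 5·5 = 25 | 5·5+6·0 = 25
gcd(5,5,6) = 1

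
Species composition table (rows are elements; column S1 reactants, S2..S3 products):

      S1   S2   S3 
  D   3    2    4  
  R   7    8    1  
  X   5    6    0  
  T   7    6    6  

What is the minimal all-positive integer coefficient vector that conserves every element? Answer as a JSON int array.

Coefficients: [6, 5, 2]

D: 6·3 = 18 | 5·2+2·4 = 18
R: 6·7 = 42 | 5·8+2·1 = 42
X: 6·5 = 30 | 5·6+2·0 = 30
T: 6·7 = 42 | 5·6+2·6 = 42
gcd(6,5,2) = 1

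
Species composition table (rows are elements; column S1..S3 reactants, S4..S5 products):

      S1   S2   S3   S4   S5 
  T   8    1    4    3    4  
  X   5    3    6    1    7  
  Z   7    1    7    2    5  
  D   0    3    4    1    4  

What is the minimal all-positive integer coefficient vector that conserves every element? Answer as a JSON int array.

T: 2·8+5·1+1·4 = 25 | 3·3+4·4 = 25
X: 2·5+5·3+1·6 = 31 | 3·1+4·7 = 31
Z: 2·7+5·1+1·7 = 26 | 3·2+4·5 = 26
D: 2·0+5·3+1·4 = 19 | 3·1+4·4 = 19
gcd(2,5,1,3,4) = 1

Coefficients: [2, 5, 1, 3, 4]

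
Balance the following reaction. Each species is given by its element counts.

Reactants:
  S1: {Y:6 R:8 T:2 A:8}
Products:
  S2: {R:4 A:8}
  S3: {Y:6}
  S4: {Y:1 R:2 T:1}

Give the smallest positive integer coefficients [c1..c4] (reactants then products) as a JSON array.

Y: 3·6 = 18 | 3·0+2·6+6·1 = 18
R: 3·8 = 24 | 3·4+2·0+6·2 = 24
T: 3·2 = 6 | 3·0+2·0+6·1 = 6
A: 3·8 = 24 | 3·8+2·0+6·0 = 24
gcd(3,3,2,6) = 1

Coefficients: [3, 3, 2, 6]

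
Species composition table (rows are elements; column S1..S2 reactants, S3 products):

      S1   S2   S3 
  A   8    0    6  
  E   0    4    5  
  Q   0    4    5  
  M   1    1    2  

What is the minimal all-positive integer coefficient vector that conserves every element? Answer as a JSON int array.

A: 3·8+5·0 = 24 | 4·6 = 24
E: 3·0+5·4 = 20 | 4·5 = 20
Q: 3·0+5·4 = 20 | 4·5 = 20
M: 3·1+5·1 = 8 | 4·2 = 8
gcd(3,5,4) = 1

Coefficients: [3, 5, 4]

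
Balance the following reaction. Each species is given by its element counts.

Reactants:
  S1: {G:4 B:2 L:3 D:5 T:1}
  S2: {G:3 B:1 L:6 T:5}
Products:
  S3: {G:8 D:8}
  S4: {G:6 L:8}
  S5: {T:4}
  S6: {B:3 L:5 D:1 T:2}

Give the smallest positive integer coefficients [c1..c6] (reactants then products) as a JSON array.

G: 2·4+2·3 = 14 | 1·8+1·6+2·0+2·0 = 14
B: 2·2+2·1 = 6 | 1·0+1·0+2·0+2·3 = 6
L: 2·3+2·6 = 18 | 1·0+1·8+2·0+2·5 = 18
D: 2·5+2·0 = 10 | 1·8+1·0+2·0+2·1 = 10
T: 2·1+2·5 = 12 | 1·0+1·0+2·4+2·2 = 12
gcd(2,2,1,1,2,2) = 1

Coefficients: [2, 2, 1, 1, 2, 2]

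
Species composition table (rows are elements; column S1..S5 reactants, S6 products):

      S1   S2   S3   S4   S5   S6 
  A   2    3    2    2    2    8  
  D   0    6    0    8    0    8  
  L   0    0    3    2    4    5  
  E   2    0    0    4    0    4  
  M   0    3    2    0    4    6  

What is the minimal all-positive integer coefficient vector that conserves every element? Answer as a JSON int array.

A: 6·2+4·3+3·2+2·2+3·2 = 40 | 5·8 = 40
D: 6·0+4·6+3·0+2·8+3·0 = 40 | 5·8 = 40
L: 6·0+4·0+3·3+2·2+3·4 = 25 | 5·5 = 25
E: 6·2+4·0+3·0+2·4+3·0 = 20 | 5·4 = 20
M: 6·0+4·3+3·2+2·0+3·4 = 30 | 5·6 = 30
gcd(6,4,3,2,3,5) = 1

Coefficients: [6, 4, 3, 2, 3, 5]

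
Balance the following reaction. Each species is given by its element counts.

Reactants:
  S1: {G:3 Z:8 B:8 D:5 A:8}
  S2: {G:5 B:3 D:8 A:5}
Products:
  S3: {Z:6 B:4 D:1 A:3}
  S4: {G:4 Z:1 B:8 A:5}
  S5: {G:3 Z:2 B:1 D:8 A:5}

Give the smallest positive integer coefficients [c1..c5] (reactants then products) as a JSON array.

G: 4·3+1·5 = 17 | 4·0+2·4+3·3 = 17
Z: 4·8+1·0 = 32 | 4·6+2·1+3·2 = 32
B: 4·8+1·3 = 35 | 4·4+2·8+3·1 = 35
D: 4·5+1·8 = 28 | 4·1+2·0+3·8 = 28
A: 4·8+1·5 = 37 | 4·3+2·5+3·5 = 37
gcd(4,1,4,2,3) = 1

Coefficients: [4, 1, 4, 2, 3]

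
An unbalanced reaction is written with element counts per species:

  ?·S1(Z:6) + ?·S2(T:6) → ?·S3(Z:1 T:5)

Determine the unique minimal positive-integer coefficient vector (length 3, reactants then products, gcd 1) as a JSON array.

Coefficients: [1, 5, 6]

Z: 1·6+5·0 = 6 | 6·1 = 6
T: 1·0+5·6 = 30 | 6·5 = 30
gcd(1,5,6) = 1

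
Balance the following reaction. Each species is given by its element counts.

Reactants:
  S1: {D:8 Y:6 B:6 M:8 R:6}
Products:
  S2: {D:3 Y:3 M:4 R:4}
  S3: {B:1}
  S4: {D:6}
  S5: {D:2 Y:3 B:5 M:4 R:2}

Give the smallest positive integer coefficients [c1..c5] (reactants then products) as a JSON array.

Coefficients: [2, 2, 2, 1, 2]

D: 2·8 = 16 | 2·3+2·0+1·6+2·2 = 16
Y: 2·6 = 12 | 2·3+2·0+1·0+2·3 = 12
B: 2·6 = 12 | 2·0+2·1+1·0+2·5 = 12
M: 2·8 = 16 | 2·4+2·0+1·0+2·4 = 16
R: 2·6 = 12 | 2·4+2·0+1·0+2·2 = 12
gcd(2,2,2,1,2) = 1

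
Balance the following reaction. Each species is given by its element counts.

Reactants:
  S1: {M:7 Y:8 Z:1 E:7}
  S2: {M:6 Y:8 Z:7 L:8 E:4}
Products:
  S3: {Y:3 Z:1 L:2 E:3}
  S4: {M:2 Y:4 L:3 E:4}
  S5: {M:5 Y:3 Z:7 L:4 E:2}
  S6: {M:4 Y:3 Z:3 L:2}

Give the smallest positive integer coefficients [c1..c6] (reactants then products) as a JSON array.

Coefficients: [1, 3, 3, 2, 1, 4]

M: 1·7+3·6 = 25 | 3·0+2·2+1·5+4·4 = 25
Y: 1·8+3·8 = 32 | 3·3+2·4+1·3+4·3 = 32
Z: 1·1+3·7 = 22 | 3·1+2·0+1·7+4·3 = 22
L: 1·0+3·8 = 24 | 3·2+2·3+1·4+4·2 = 24
E: 1·7+3·4 = 19 | 3·3+2·4+1·2+4·0 = 19
gcd(1,3,3,2,1,4) = 1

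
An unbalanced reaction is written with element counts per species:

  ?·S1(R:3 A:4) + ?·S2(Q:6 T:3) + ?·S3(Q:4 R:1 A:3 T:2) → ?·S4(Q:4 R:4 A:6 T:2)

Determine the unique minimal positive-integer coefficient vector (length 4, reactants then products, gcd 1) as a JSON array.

Q: 6·0+2·6+2·4 = 20 | 5·4 = 20
R: 6·3+2·0+2·1 = 20 | 5·4 = 20
A: 6·4+2·0+2·3 = 30 | 5·6 = 30
T: 6·0+2·3+2·2 = 10 | 5·2 = 10
gcd(6,2,2,5) = 1

Coefficients: [6, 2, 2, 5]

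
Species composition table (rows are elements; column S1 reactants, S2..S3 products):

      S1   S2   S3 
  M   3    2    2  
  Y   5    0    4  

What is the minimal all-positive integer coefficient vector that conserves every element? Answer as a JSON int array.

Coefficients: [4, 1, 5]

M: 4·3 = 12 | 1·2+5·2 = 12
Y: 4·5 = 20 | 1·0+5·4 = 20
gcd(4,1,5) = 1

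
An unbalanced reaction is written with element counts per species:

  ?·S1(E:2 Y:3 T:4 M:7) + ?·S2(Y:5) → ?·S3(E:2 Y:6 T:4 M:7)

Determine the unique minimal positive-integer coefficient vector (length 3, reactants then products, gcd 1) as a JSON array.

E: 5·2+3·0 = 10 | 5·2 = 10
Y: 5·3+3·5 = 30 | 5·6 = 30
T: 5·4+3·0 = 20 | 5·4 = 20
M: 5·7+3·0 = 35 | 5·7 = 35
gcd(5,3,5) = 1

Coefficients: [5, 3, 5]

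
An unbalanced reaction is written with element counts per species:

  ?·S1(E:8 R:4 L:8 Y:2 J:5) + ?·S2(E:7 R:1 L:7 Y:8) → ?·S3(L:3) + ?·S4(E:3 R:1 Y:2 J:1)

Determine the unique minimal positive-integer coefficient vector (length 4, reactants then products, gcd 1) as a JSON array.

Coefficients: [1, 1, 5, 5]

E: 1·8+1·7 = 15 | 5·0+5·3 = 15
R: 1·4+1·1 = 5 | 5·0+5·1 = 5
L: 1·8+1·7 = 15 | 5·3+5·0 = 15
Y: 1·2+1·8 = 10 | 5·0+5·2 = 10
J: 1·5+1·0 = 5 | 5·0+5·1 = 5
gcd(1,1,5,5) = 1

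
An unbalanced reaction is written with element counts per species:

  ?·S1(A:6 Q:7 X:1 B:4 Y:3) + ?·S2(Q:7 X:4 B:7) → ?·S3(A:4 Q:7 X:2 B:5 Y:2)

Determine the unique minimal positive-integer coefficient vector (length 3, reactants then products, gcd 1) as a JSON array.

Coefficients: [2, 1, 3]

A: 2·6+1·0 = 12 | 3·4 = 12
Q: 2·7+1·7 = 21 | 3·7 = 21
X: 2·1+1·4 = 6 | 3·2 = 6
B: 2·4+1·7 = 15 | 3·5 = 15
Y: 2·3+1·0 = 6 | 3·2 = 6
gcd(2,1,3) = 1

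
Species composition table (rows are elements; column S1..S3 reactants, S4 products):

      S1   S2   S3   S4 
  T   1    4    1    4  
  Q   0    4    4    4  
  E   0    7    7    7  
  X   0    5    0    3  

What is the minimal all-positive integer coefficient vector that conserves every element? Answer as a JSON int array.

Coefficients: [6, 3, 2, 5]

T: 6·1+3·4+2·1 = 20 | 5·4 = 20
Q: 6·0+3·4+2·4 = 20 | 5·4 = 20
E: 6·0+3·7+2·7 = 35 | 5·7 = 35
X: 6·0+3·5+2·0 = 15 | 5·3 = 15
gcd(6,3,2,5) = 1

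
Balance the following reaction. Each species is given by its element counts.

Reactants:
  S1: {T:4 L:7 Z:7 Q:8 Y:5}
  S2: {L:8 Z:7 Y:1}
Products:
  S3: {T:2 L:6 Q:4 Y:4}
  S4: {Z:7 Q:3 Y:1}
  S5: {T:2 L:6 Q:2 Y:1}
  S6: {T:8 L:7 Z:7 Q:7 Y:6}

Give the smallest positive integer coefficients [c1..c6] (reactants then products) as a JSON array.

T: 5·4+1·0 = 20 | 3·2+5·0+3·2+1·8 = 20
L: 5·7+1·8 = 43 | 3·6+5·0+3·6+1·7 = 43
Z: 5·7+1·7 = 42 | 3·0+5·7+3·0+1·7 = 42
Q: 5·8+1·0 = 40 | 3·4+5·3+3·2+1·7 = 40
Y: 5·5+1·1 = 26 | 3·4+5·1+3·1+1·6 = 26
gcd(5,1,3,5,3,1) = 1

Coefficients: [5, 1, 3, 5, 3, 1]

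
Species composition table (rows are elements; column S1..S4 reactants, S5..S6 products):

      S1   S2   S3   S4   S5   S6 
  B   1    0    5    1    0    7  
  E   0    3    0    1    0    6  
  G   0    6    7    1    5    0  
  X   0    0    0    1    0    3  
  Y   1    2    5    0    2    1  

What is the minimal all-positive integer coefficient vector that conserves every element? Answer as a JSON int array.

Coefficients: [3, 2, 1, 6, 5, 2]

B: 3·1+2·0+1·5+6·1 = 14 | 5·0+2·7 = 14
E: 3·0+2·3+1·0+6·1 = 12 | 5·0+2·6 = 12
G: 3·0+2·6+1·7+6·1 = 25 | 5·5+2·0 = 25
X: 3·0+2·0+1·0+6·1 = 6 | 5·0+2·3 = 6
Y: 3·1+2·2+1·5+6·0 = 12 | 5·2+2·1 = 12
gcd(3,2,1,6,5,2) = 1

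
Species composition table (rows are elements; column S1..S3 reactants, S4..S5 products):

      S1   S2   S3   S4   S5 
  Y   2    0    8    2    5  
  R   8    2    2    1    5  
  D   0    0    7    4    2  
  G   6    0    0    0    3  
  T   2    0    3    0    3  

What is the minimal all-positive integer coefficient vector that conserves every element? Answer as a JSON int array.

Coefficients: [3, 1, 4, 4, 6]

Y: 3·2+1·0+4·8 = 38 | 4·2+6·5 = 38
R: 3·8+1·2+4·2 = 34 | 4·1+6·5 = 34
D: 3·0+1·0+4·7 = 28 | 4·4+6·2 = 28
G: 3·6+1·0+4·0 = 18 | 4·0+6·3 = 18
T: 3·2+1·0+4·3 = 18 | 4·0+6·3 = 18
gcd(3,1,4,4,6) = 1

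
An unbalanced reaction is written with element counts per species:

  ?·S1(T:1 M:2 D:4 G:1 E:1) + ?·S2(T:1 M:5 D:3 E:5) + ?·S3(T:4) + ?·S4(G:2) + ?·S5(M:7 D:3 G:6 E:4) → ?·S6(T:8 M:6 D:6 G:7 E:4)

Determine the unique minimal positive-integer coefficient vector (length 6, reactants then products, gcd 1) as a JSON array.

T: 3·1+1·1+5·4+6·0+1·0 = 24 | 3·8 = 24
M: 3·2+1·5+5·0+6·0+1·7 = 18 | 3·6 = 18
D: 3·4+1·3+5·0+6·0+1·3 = 18 | 3·6 = 18
G: 3·1+1·0+5·0+6·2+1·6 = 21 | 3·7 = 21
E: 3·1+1·5+5·0+6·0+1·4 = 12 | 3·4 = 12
gcd(3,1,5,6,1,3) = 1

Coefficients: [3, 1, 5, 6, 1, 3]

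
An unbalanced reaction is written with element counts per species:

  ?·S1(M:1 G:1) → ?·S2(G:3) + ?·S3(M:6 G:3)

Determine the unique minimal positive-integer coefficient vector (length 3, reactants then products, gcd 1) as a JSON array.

Coefficients: [6, 1, 1]

M: 6·1 = 6 | 1·0+1·6 = 6
G: 6·1 = 6 | 1·3+1·3 = 6
gcd(6,1,1) = 1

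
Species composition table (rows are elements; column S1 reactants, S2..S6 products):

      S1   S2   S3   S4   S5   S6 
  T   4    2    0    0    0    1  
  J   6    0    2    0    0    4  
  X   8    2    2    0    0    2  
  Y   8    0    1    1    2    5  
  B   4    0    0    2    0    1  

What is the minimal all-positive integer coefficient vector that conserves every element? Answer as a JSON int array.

T: 3·4 = 12 | 5·2+5·0+5·0+2·0+2·1 = 12
J: 3·6 = 18 | 5·0+5·2+5·0+2·0+2·4 = 18
X: 3·8 = 24 | 5·2+5·2+5·0+2·0+2·2 = 24
Y: 3·8 = 24 | 5·0+5·1+5·1+2·2+2·5 = 24
B: 3·4 = 12 | 5·0+5·0+5·2+2·0+2·1 = 12
gcd(3,5,5,5,2,2) = 1

Coefficients: [3, 5, 5, 5, 2, 2]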